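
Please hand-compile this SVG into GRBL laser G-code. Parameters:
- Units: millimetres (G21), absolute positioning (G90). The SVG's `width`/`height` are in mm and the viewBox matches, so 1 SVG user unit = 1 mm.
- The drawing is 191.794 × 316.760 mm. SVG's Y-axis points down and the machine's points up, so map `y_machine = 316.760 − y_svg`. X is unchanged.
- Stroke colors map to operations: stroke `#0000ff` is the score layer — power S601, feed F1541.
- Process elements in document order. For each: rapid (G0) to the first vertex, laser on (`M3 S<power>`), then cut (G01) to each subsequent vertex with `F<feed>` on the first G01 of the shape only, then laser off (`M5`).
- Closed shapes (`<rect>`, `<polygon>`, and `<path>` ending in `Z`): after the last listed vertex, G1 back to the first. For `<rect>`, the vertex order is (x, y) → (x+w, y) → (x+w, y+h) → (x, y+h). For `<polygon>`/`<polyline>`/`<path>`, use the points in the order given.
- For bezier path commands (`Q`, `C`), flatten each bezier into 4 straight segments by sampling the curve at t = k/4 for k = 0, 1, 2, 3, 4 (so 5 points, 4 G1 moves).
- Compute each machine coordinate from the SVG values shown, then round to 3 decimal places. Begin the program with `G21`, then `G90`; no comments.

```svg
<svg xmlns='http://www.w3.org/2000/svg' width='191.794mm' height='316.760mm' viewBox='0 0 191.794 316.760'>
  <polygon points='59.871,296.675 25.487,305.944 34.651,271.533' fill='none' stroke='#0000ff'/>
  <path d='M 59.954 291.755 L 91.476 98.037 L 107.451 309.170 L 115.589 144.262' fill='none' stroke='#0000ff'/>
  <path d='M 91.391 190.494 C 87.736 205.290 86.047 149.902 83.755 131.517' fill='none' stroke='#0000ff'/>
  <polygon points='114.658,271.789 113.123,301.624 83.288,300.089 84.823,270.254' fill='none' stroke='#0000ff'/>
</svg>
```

G21
G90
G0 X59.871 Y20.085
M3 S601
G01 X25.487 Y10.816 F1541
G01 X34.651 Y45.227
G01 X59.871 Y20.085
M5
G0 X59.954 Y25.005
M3 S601
G01 X91.476 Y218.723 F1541
G01 X107.451 Y7.590
G01 X115.589 Y172.498
M5
G0 X91.391 Y126.266
M3 S601
G01 X88.978 Y126.654 F1541
G01 X87.062 Y143.312
G01 X85.401 Y166.191
G01 X83.755 Y185.243
M5
G0 X114.658 Y44.971
M3 S601
G01 X113.123 Y15.136 F1541
G01 X83.288 Y16.671
G01 X84.823 Y46.506
G01 X114.658 Y44.971
M5

Since the viewBox matches the mm dimensions, user units are millimetres directly. The only transform is the Y-flip y_m = 316.760 − y_svg.

Shape 1 is a regular polygon drawn with `<polygon>`. Its stroke #0000ff means score at S601, F1541. After flipping Y the toolpath is (59.871,20.085) → (25.487,10.816) → (34.651,45.227) → (59.871,20.085), returning to the start.

Shape 2 is a open polyline drawn with `<path>`. Its stroke #0000ff means score at S601, F1541. After flipping Y the toolpath is (59.954,25.005) → (91.476,218.723) → (107.451,7.590) → (115.589,172.498).

Shape 3 is a cubic bezier drawn with `<path>`. Its stroke #0000ff means score at S601, F1541. After flipping Y the toolpath is (91.391,126.266) → (88.978,126.654) → (87.062,143.312) → (85.401,166.191) → (83.755,185.243).

Shape 4 is a regular polygon drawn with `<polygon>`. Its stroke #0000ff means score at S601, F1541. After flipping Y the toolpath is (114.658,44.971) → (113.123,15.136) → (83.288,16.671) → (84.823,46.506) → (114.658,44.971), returning to the start.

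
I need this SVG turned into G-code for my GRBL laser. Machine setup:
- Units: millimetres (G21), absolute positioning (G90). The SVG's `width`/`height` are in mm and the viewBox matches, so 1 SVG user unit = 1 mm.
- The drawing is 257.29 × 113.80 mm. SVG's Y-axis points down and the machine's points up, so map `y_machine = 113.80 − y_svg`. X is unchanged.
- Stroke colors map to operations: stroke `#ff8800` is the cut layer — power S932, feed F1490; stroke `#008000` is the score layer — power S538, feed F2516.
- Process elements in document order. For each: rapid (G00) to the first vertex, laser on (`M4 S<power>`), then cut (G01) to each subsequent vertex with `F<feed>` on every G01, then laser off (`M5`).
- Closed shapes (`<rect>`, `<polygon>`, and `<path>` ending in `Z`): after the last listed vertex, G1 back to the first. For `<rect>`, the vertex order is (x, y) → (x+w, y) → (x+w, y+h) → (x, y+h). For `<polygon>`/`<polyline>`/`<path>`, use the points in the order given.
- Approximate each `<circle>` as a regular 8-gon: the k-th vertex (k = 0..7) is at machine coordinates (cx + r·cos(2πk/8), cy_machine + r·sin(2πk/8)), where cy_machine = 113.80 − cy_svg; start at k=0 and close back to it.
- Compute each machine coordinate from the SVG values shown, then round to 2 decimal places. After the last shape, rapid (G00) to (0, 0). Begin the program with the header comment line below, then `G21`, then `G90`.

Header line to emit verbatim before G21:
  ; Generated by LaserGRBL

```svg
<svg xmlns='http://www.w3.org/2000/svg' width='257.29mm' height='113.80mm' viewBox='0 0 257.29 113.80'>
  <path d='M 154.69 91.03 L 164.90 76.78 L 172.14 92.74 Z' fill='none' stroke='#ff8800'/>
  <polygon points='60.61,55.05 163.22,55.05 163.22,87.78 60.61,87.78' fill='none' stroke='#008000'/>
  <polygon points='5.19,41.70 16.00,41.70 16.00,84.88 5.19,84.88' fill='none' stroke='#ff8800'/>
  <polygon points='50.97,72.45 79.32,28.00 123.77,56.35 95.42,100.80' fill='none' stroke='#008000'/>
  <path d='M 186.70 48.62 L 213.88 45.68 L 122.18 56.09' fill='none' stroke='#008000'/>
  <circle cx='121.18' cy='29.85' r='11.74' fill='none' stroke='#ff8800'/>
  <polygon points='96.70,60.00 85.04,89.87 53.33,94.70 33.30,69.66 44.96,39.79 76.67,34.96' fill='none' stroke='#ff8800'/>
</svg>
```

; Generated by LaserGRBL
G21
G90
G00 X154.69 Y22.77
M4 S932
G01 X164.90 Y37.02 F1490
G01 X172.14 Y21.06 F1490
G01 X154.69 Y22.77 F1490
M5
G00 X60.61 Y58.75
M4 S538
G01 X163.22 Y58.75 F2516
G01 X163.22 Y26.02 F2516
G01 X60.61 Y26.02 F2516
G01 X60.61 Y58.75 F2516
M5
G00 X5.19 Y72.10
M4 S932
G01 X16.00 Y72.10 F1490
G01 X16.00 Y28.92 F1490
G01 X5.19 Y28.92 F1490
G01 X5.19 Y72.10 F1490
M5
G00 X50.97 Y41.35
M4 S538
G01 X79.32 Y85.80 F2516
G01 X123.77 Y57.45 F2516
G01 X95.42 Y13.00 F2516
G01 X50.97 Y41.35 F2516
M5
G00 X186.70 Y65.18
M4 S538
G01 X213.88 Y68.12 F2516
G01 X122.18 Y57.71 F2516
M5
G00 X132.92 Y83.95
M4 S932
G01 X129.48 Y92.25 F1490
G01 X121.18 Y95.69 F1490
G01 X112.88 Y92.25 F1490
G01 X109.44 Y83.95 F1490
G01 X112.88 Y75.65 F1490
G01 X121.18 Y72.21 F1490
G01 X129.48 Y75.65 F1490
G01 X132.92 Y83.95 F1490
M5
G00 X96.70 Y53.80
M4 S932
G01 X85.04 Y23.93 F1490
G01 X53.33 Y19.10 F1490
G01 X33.30 Y44.14 F1490
G01 X44.96 Y74.01 F1490
G01 X76.67 Y78.84 F1490
G01 X96.70 Y53.80 F1490
M5
G00 X0.00 Y0.00

Since the viewBox matches the mm dimensions, user units are millimetres directly. The only transform is the Y-flip y_m = 113.80 − y_svg.

Shape 1 is a regular polygon drawn with `<path>`. Its stroke #ff8800 means cut at S932, F1490. After flipping Y the toolpath is (154.69,22.77) → (164.90,37.02) → (172.14,21.06) → (154.69,22.77), returning to the start.

Shape 2 is a rectangle drawn with `<polygon>`. Its stroke #008000 means score at S538, F2516. After flipping Y the toolpath is (60.61,58.75) → (163.22,58.75) → (163.22,26.02) → (60.61,26.02) → (60.61,58.75), returning to the start.

Shape 3 is a rectangle drawn with `<polygon>`. Its stroke #ff8800 means cut at S932, F1490. After flipping Y the toolpath is (5.19,72.10) → (16.00,72.10) → (16.00,28.92) → (5.19,28.92) → (5.19,72.10), returning to the start.

Shape 4 is a regular polygon drawn with `<polygon>`. Its stroke #008000 means score at S538, F2516. After flipping Y the toolpath is (50.97,41.35) → (79.32,85.80) → (123.77,57.45) → (95.42,13.00) → (50.97,41.35), returning to the start.

Shape 5 is a open polyline drawn with `<path>`. Its stroke #008000 means score at S538, F2516. After flipping Y the toolpath is (186.70,65.18) → (213.88,68.12) → (122.18,57.71).

Shape 6 is a circle drawn with `<circle>`. Its stroke #ff8800 means cut at S932, F1490. After flipping Y the toolpath is (132.92,83.95) → (129.48,92.25) → (121.18,95.69) → (112.88,92.25) → (109.44,83.95) → (112.88,75.65) → (121.18,72.21) → (129.48,75.65) → (132.92,83.95), returning to the start.

Shape 7 is a regular polygon drawn with `<polygon>`. Its stroke #ff8800 means cut at S932, F1490. After flipping Y the toolpath is (96.70,53.80) → (85.04,23.93) → (53.33,19.10) → (33.30,44.14) → (44.96,74.01) → (76.67,78.84) → (96.70,53.80), returning to the start.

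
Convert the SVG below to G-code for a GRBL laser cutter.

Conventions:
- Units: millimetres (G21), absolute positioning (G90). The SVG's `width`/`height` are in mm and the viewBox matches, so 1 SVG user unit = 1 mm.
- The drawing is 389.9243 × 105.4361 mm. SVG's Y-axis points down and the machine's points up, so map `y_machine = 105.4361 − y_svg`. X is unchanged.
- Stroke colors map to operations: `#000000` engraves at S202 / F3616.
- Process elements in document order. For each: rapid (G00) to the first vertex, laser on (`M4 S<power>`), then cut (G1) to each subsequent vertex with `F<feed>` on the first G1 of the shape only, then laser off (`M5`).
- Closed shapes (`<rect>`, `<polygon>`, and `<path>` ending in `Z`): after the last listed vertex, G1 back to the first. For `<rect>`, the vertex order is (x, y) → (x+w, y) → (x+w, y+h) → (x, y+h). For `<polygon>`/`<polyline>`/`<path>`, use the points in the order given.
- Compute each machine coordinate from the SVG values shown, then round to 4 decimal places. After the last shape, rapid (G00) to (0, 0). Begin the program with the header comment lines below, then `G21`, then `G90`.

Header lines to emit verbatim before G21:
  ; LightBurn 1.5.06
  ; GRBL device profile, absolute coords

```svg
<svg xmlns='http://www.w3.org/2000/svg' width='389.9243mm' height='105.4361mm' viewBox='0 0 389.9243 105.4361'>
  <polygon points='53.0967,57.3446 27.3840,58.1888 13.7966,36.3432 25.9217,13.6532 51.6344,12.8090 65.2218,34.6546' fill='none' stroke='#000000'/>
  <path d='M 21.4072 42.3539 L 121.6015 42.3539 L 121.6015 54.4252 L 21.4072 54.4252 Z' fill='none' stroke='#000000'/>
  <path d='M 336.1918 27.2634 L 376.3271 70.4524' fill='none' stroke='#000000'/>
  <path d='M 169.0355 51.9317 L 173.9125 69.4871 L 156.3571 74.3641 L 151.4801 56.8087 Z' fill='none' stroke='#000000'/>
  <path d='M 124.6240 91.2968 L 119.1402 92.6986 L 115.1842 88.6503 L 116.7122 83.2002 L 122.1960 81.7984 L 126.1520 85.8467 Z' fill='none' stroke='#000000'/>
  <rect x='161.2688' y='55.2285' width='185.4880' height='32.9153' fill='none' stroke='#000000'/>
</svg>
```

; LightBurn 1.5.06
; GRBL device profile, absolute coords
G21
G90
G00 X53.0967 Y48.0915
M4 S202
G1 X27.3840 Y47.2473 F3616
G1 X13.7966 Y69.0929
G1 X25.9217 Y91.7829
G1 X51.6344 Y92.6271
G1 X65.2218 Y70.7815
G1 X53.0967 Y48.0915
M5
G00 X21.4072 Y63.0822
M4 S202
G1 X121.6015 Y63.0822 F3616
G1 X121.6015 Y51.0109
G1 X21.4072 Y51.0109
G1 X21.4072 Y63.0822
M5
G00 X336.1918 Y78.1727
M4 S202
G1 X376.3271 Y34.9837 F3616
M5
G00 X169.0355 Y53.5044
M4 S202
G1 X173.9125 Y35.9490 F3616
G1 X156.3571 Y31.0720
G1 X151.4801 Y48.6274
G1 X169.0355 Y53.5044
M5
G00 X124.6240 Y14.1393
M4 S202
G1 X119.1402 Y12.7375 F3616
G1 X115.1842 Y16.7858
G1 X116.7122 Y22.2359
G1 X122.1960 Y23.6377
G1 X126.1520 Y19.5894
G1 X124.6240 Y14.1393
M5
G00 X161.2688 Y50.2076
M4 S202
G1 X346.7568 Y50.2076 F3616
G1 X346.7568 Y17.2923
G1 X161.2688 Y17.2923
G1 X161.2688 Y50.2076
M5
G00 X0.0000 Y0.0000

Since the viewBox matches the mm dimensions, user units are millimetres directly. The only transform is the Y-flip y_m = 105.4361 − y_svg.

Shape 1 is a regular polygon drawn with `<polygon>`. Its stroke #000000 means engrave at S202, F3616. After flipping Y the toolpath is (53.0967,48.0915) → (27.3840,47.2473) → (13.7966,69.0929) → (25.9217,91.7829) → (51.6344,92.6271) → (65.2218,70.7815) → (53.0967,48.0915), returning to the start.

Shape 2 is a rectangle drawn with `<path>`. Its stroke #000000 means engrave at S202, F3616. After flipping Y the toolpath is (21.4072,63.0822) → (121.6015,63.0822) → (121.6015,51.0109) → (21.4072,51.0109) → (21.4072,63.0822), returning to the start.

Shape 3 is a line segment drawn with `<path>`. Its stroke #000000 means engrave at S202, F3616. After flipping Y the toolpath is (336.1918,78.1727) → (376.3271,34.9837).

Shape 4 is a regular polygon drawn with `<path>`. Its stroke #000000 means engrave at S202, F3616. After flipping Y the toolpath is (169.0355,53.5044) → (173.9125,35.9490) → (156.3571,31.0720) → (151.4801,48.6274) → (169.0355,53.5044), returning to the start.

Shape 5 is a regular polygon drawn with `<path>`. Its stroke #000000 means engrave at S202, F3616. After flipping Y the toolpath is (124.6240,14.1393) → (119.1402,12.7375) → (115.1842,16.7858) → (116.7122,22.2359) → (122.1960,23.6377) → (126.1520,19.5894) → (124.6240,14.1393), returning to the start.

Shape 6 is a rectangle drawn with `<rect>`. Its stroke #000000 means engrave at S202, F3616. After flipping Y the toolpath is (161.2688,50.2076) → (346.7568,50.2076) → (346.7568,17.2923) → (161.2688,17.2923) → (161.2688,50.2076), returning to the start.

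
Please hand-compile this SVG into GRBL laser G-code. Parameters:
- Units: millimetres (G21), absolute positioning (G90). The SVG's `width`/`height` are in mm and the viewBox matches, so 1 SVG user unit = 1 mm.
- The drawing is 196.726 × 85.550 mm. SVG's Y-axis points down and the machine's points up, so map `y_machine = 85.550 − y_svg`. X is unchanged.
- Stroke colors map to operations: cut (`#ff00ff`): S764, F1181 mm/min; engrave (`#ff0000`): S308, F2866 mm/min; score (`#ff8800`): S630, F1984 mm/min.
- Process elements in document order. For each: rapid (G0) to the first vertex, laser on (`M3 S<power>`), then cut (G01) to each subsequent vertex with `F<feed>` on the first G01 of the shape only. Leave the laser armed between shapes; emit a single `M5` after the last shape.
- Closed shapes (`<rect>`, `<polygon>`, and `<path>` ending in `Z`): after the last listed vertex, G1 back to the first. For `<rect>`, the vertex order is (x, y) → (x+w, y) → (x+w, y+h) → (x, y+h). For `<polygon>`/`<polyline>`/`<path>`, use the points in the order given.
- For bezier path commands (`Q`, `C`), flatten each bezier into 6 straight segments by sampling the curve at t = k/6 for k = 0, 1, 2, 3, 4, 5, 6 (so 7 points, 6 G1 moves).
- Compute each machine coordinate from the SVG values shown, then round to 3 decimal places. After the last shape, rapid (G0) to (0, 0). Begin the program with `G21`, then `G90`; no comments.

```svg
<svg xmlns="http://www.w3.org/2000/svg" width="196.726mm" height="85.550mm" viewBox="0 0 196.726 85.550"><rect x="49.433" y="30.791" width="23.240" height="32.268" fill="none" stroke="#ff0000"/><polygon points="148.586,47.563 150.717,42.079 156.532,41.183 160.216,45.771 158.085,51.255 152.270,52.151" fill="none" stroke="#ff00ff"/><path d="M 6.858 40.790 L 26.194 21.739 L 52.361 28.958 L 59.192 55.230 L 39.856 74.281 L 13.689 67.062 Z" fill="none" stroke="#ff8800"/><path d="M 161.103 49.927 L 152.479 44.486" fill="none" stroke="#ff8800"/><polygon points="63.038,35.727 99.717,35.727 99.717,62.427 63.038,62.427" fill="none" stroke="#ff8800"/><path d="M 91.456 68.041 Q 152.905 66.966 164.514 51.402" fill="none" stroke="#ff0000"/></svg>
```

G21
G90
G0 X49.433 Y54.759
M3 S308
G01 X72.673 Y54.759 F2866
G01 X72.673 Y22.491
G01 X49.433 Y22.491
G01 X49.433 Y54.759
G0 X148.586 Y37.987
M3 S764
G01 X150.717 Y43.471 F1181
G01 X156.532 Y44.367
G01 X160.216 Y39.779
G01 X158.085 Y34.295
G01 X152.270 Y33.399
G01 X148.586 Y37.987
G0 X6.858 Y44.760
M3 S630
G01 X26.194 Y63.811 F1984
G01 X52.361 Y56.592
G01 X59.192 Y30.320
G01 X39.856 Y11.269
G01 X13.689 Y18.488
G01 X6.858 Y44.760
G0 X161.103 Y35.623
M3 S630
G01 X152.479 Y41.064 F1984
G0 X63.038 Y49.823
M3 S630
G01 X99.717 Y49.823 F1984
G01 X99.717 Y23.123
G01 X63.038 Y23.123
G01 X63.038 Y49.823
G0 X91.456 Y17.509
M3 S308
G01 X110.555 Y18.270 F2866
G01 X126.884 Y19.836
G01 X140.445 Y22.206
G01 X151.237 Y25.382
G01 X159.260 Y29.362
G01 X164.514 Y34.148
M5
G0 X0.000 Y0.000

viewBox `0 0 196.726 85.550` with mm width/height → 1 unit = 1 mm. Flip: y_m = 85.550 − y_svg.

**Shape 1** — `<rect>` rectangle, stroke `#ff0000` → engrave (S308, F2866). Machine vertices: (49.433,54.759) → (72.673,54.759) → (72.673,22.491) → (49.433,22.491) → (49.433,54.759). Closed: final G1 returns to the first vertex.

**Shape 2** — `<polygon>` regular polygon, stroke `#ff00ff` → cut (S764, F1181). Machine vertices: (148.586,37.987) → (150.717,43.471) → (156.532,44.367) → (160.216,39.779) → (158.085,34.295) → (152.270,33.399) → (148.586,37.987). Closed: final G1 returns to the first vertex.

**Shape 3** — `<path>` regular polygon, stroke `#ff8800` → score (S630, F1984). Machine vertices: (6.858,44.760) → (26.194,63.811) → (52.361,56.592) → (59.192,30.320) → (39.856,11.269) → (13.689,18.488) → (6.858,44.760). Closed: final G1 returns to the first vertex.

**Shape 4** — `<path>` line segment, stroke `#ff8800` → score (S630, F1984). Machine vertices: (161.103,35.623) → (152.479,41.064). Open path.

**Shape 5** — `<polygon>` rectangle, stroke `#ff8800` → score (S630, F1984). Machine vertices: (63.038,49.823) → (99.717,49.823) → (99.717,23.123) → (63.038,23.123) → (63.038,49.823). Closed: final G1 returns to the first vertex.

**Shape 6** — `<path>` quadratic bezier, stroke `#ff0000` → engrave (S308, F2866). Control points (SVG): P0=(91.456,68.041), P1=(152.905,66.966), P2=(164.514,51.402); sampled at t=k/6. Machine vertices: (91.456,17.509) → (110.555,18.270) → (126.884,19.836) → (140.445,22.206) → (151.237,25.382) → (159.260,29.362) → (164.514,34.148). Open path.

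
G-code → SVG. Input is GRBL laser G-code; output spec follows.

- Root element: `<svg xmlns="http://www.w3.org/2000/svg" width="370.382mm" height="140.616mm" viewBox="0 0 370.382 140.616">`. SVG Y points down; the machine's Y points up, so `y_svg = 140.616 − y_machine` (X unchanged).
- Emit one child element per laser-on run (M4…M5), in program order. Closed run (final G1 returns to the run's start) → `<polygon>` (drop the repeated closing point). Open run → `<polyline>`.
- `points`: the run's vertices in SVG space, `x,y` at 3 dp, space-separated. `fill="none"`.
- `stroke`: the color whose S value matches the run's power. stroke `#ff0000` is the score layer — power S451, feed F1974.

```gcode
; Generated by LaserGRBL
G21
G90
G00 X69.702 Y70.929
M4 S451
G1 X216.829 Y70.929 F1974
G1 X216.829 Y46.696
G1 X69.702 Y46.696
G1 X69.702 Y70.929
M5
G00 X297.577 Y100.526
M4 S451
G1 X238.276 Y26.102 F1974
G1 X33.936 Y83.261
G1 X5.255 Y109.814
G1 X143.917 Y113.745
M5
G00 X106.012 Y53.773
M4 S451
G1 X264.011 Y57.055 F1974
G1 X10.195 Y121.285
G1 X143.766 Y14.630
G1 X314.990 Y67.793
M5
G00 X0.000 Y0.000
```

Machine Y-up, SVG Y-down with viewBox height 140.616, so y_svg = 140.616 − y_machine; X carries over. Every run uses S451, so all elements get stroke `#ff0000` (score).

Run 1: The run returns to its start, so emit a `<polygon>` with points (Y-flipped): 69.702,69.687 216.829,69.687 216.829,93.920 69.702,93.920.

Run 2: The run is open, so emit a `<polyline>` with points (Y-flipped): 297.577,40.090 238.276,114.514 33.936,57.355 5.255,30.802 143.917,26.871.

Run 3: The run is open, so emit a `<polyline>` with points (Y-flipped): 106.012,86.843 264.011,83.561 10.195,19.331 143.766,125.986 314.990,72.823.

<svg xmlns="http://www.w3.org/2000/svg" width="370.382mm" height="140.616mm" viewBox="0 0 370.382 140.616">
  <polygon points="69.702,69.687 216.829,69.687 216.829,93.920 69.702,93.920" fill="none" stroke="#ff0000"/>
  <polyline points="297.577,40.090 238.276,114.514 33.936,57.355 5.255,30.802 143.917,26.871" fill="none" stroke="#ff0000"/>
  <polyline points="106.012,86.843 264.011,83.561 10.195,19.331 143.766,125.986 314.990,72.823" fill="none" stroke="#ff0000"/>
</svg>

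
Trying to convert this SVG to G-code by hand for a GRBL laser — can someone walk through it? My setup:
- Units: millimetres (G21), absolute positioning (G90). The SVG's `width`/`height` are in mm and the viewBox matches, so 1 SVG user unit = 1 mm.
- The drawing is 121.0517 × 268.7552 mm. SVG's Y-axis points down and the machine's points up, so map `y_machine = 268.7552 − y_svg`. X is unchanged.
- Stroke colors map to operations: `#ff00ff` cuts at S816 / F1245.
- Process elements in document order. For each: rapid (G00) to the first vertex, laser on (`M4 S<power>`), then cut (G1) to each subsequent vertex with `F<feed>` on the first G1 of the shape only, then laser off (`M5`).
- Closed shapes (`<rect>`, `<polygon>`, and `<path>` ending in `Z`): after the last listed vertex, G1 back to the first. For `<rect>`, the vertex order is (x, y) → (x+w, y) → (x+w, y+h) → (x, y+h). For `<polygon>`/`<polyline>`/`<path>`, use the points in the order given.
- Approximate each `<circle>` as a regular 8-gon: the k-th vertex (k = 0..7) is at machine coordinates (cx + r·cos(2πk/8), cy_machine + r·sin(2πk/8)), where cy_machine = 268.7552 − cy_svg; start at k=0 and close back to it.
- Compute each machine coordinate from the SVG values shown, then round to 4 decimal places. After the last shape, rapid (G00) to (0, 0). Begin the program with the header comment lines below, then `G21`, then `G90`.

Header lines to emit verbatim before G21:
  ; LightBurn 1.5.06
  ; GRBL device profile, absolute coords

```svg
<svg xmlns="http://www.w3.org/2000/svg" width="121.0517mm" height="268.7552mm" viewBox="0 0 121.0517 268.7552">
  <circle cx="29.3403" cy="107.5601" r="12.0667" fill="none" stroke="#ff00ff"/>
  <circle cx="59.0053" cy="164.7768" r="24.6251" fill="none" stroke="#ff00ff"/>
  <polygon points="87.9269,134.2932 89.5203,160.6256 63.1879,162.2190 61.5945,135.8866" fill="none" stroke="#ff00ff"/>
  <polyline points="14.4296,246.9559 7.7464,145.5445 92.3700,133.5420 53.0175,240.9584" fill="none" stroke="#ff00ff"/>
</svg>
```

1 u = 1 mm; y_m = 268.7552 − y.

[1] `<circle>` circle, #ff00ff→cut S816 F1245: (41.4070,161.1951) → (37.8727,169.7275) → (29.3403,173.2618) → (20.8079,169.7275) → (17.2736,161.1951) → (20.8079,152.6627) → (29.3403,149.1284) → (37.8727,152.6627) → (41.4070,161.1951) (closed)

[2] `<circle>` circle, #ff00ff→cut S816 F1245: (83.6304,103.9784) → (76.4179,121.3910) → (59.0053,128.6035) → (41.5927,121.3910) → (34.3802,103.9784) → (41.5927,86.5658) → (59.0053,79.3533) → (76.4179,86.5658) → (83.6304,103.9784) (closed)

[3] `<polygon>` regular polygon, #ff00ff→cut S816 F1245: (87.9269,134.4620) → (89.5203,108.1296) → (63.1879,106.5362) → (61.5945,132.8686) → (87.9269,134.4620) (closed)

[4] `<polyline>` open polyline, #ff00ff→cut S816 F1245: (14.4296,21.7993) → (7.7464,123.2107) → (92.3700,135.2132) → (53.0175,27.7968)

; LightBurn 1.5.06
; GRBL device profile, absolute coords
G21
G90
G00 X41.4070 Y161.1951
M4 S816
G1 X37.8727 Y169.7275 F1245
G1 X29.3403 Y173.2618
G1 X20.8079 Y169.7275
G1 X17.2736 Y161.1951
G1 X20.8079 Y152.6627
G1 X29.3403 Y149.1284
G1 X37.8727 Y152.6627
G1 X41.4070 Y161.1951
M5
G00 X83.6304 Y103.9784
M4 S816
G1 X76.4179 Y121.3910 F1245
G1 X59.0053 Y128.6035
G1 X41.5927 Y121.3910
G1 X34.3802 Y103.9784
G1 X41.5927 Y86.5658
G1 X59.0053 Y79.3533
G1 X76.4179 Y86.5658
G1 X83.6304 Y103.9784
M5
G00 X87.9269 Y134.4620
M4 S816
G1 X89.5203 Y108.1296 F1245
G1 X63.1879 Y106.5362
G1 X61.5945 Y132.8686
G1 X87.9269 Y134.4620
M5
G00 X14.4296 Y21.7993
M4 S816
G1 X7.7464 Y123.2107 F1245
G1 X92.3700 Y135.2132
G1 X53.0175 Y27.7968
M5
G00 X0.0000 Y0.0000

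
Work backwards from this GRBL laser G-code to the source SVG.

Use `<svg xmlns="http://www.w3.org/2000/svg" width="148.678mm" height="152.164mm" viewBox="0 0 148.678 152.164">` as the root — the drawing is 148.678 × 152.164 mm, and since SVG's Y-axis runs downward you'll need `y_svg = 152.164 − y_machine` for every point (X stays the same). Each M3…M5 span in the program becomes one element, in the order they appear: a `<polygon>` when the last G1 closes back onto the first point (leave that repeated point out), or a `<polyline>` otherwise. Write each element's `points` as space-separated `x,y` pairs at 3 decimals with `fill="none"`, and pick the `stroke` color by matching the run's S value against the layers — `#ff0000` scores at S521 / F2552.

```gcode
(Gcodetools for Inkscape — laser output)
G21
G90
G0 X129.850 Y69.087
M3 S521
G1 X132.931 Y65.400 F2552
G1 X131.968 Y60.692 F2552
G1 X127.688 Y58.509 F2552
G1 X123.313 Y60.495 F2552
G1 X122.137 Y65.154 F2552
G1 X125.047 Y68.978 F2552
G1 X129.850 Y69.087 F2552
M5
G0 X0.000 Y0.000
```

<svg xmlns="http://www.w3.org/2000/svg" width="148.678mm" height="152.164mm" viewBox="0 0 148.678 152.164">
  <polygon points="129.850,83.077 132.931,86.764 131.968,91.472 127.688,93.655 123.313,91.669 122.137,87.010 125.047,83.186" fill="none" stroke="#ff0000"/>
</svg>

Each laser-on run becomes one SVG element. Flip Y back into SVG space with y_svg = 152.164 − y_machine. Every run uses S521, so all elements get stroke `#ff0000` (score).

Run 1: The run returns to its start, so emit a `<polygon>` with points (Y-flipped): 129.850,83.077 132.931,86.764 131.968,91.472 127.688,93.655 123.313,91.669 122.137,87.010 125.047,83.186.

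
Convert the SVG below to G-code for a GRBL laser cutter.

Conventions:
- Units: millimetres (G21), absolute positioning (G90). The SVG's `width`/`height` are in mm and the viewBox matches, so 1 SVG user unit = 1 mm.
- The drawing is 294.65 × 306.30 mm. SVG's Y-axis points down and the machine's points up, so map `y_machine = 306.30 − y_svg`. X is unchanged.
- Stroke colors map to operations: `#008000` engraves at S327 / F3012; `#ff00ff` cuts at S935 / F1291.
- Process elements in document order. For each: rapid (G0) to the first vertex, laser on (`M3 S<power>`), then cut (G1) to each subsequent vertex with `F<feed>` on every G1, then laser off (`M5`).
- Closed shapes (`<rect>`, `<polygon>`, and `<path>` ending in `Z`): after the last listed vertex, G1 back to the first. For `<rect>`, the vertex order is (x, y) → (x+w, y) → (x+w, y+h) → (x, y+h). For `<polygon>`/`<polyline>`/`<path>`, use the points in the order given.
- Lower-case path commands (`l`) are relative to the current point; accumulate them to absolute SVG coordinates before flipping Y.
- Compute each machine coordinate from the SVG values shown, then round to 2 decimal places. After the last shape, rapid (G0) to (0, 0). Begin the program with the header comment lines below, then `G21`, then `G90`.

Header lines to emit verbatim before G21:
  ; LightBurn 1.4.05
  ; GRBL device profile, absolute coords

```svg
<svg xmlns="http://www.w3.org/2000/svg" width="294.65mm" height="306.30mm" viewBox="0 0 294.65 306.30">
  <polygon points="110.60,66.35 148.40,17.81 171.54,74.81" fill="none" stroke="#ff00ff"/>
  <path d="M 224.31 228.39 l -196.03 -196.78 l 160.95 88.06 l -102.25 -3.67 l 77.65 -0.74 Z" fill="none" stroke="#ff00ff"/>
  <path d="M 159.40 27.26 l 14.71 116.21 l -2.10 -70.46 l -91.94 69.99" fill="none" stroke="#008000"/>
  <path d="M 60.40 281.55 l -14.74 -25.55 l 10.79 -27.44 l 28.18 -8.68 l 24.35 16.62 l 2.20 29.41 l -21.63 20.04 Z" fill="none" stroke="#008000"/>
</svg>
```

; LightBurn 1.4.05
; GRBL device profile, absolute coords
G21
G90
G0 X110.60 Y239.95
M3 S935
G1 X148.40 Y288.49 F1291
G1 X171.54 Y231.49 F1291
G1 X110.60 Y239.95 F1291
M5
G0 X224.31 Y77.91
M3 S935
G1 X28.28 Y274.69 F1291
G1 X189.23 Y186.63 F1291
G1 X86.98 Y190.30 F1291
G1 X164.63 Y191.04 F1291
G1 X224.31 Y77.91 F1291
M5
G0 X159.40 Y279.04
M3 S327
G1 X174.11 Y162.83 F3012
G1 X172.01 Y233.29 F3012
G1 X80.07 Y163.30 F3012
M5
G0 X60.40 Y24.75
M3 S327
G1 X45.66 Y50.30 F3012
G1 X56.45 Y77.74 F3012
G1 X84.63 Y86.42 F3012
G1 X108.98 Y69.80 F3012
G1 X111.18 Y40.39 F3012
G1 X89.55 Y20.35 F3012
G1 X60.40 Y24.75 F3012
M5
G0 X0.00 Y0.00

viewBox `0 0 294.65 306.30` with mm width/height → 1 unit = 1 mm. Flip: y_m = 306.30 − y_svg.

**Shape 1** — `<polygon>` regular polygon, stroke `#ff00ff` → cut (S935, F1291). Machine vertices: (110.60,239.95) → (148.40,288.49) → (171.54,231.49) → (110.60,239.95). Closed: final G1 returns to the first vertex.

**Shape 2** — `<path>` closed polygon, stroke `#ff00ff` → cut (S935, F1291). Machine vertices: (224.31,77.91) → (28.28,274.69) → (189.23,186.63) → (86.98,190.30) → (164.63,191.04) → (224.31,77.91). Closed: final G1 returns to the first vertex.

**Shape 3** — `<path>` open polyline, stroke `#008000` → engrave (S327, F3012). Machine vertices: (159.40,279.04) → (174.11,162.83) → (172.01,233.29) → (80.07,163.30). Open path.

**Shape 4** — `<path>` regular polygon, stroke `#008000` → engrave (S327, F3012). Machine vertices: (60.40,24.75) → (45.66,50.30) → (56.45,77.74) → (84.63,86.42) → (108.98,69.80) → (111.18,40.39) → (89.55,20.35) → (60.40,24.75). Closed: final G1 returns to the first vertex.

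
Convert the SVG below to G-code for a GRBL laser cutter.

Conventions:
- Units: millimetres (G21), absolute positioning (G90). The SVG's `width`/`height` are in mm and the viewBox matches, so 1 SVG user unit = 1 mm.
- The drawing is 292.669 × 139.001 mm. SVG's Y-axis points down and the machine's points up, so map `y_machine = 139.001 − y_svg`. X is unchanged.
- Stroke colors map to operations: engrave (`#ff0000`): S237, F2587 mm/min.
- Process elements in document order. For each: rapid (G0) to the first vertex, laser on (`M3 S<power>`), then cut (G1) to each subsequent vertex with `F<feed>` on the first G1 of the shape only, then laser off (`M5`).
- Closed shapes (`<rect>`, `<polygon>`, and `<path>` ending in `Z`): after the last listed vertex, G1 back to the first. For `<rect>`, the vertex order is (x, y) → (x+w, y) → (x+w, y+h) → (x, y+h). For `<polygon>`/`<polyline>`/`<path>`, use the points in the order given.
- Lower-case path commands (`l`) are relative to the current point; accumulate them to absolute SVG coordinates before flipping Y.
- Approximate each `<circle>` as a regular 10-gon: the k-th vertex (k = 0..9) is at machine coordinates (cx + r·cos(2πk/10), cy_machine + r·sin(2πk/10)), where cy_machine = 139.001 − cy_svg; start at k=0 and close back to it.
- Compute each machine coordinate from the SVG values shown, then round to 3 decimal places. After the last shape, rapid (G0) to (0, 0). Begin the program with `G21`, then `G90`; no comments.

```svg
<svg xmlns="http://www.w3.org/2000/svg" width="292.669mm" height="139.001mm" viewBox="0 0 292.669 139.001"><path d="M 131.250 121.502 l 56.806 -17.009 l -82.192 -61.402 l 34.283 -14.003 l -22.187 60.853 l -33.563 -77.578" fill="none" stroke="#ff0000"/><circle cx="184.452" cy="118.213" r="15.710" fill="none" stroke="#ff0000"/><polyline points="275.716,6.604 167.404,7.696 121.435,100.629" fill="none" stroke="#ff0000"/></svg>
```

viewBox `0 0 292.669 139.001` with mm width/height → 1 unit = 1 mm. Flip: y_m = 139.001 − y_svg.

**Shape 1** — `<path>` open polyline, stroke `#ff0000` → engrave (S237, F2587). Machine vertices: (131.250,17.499) → (188.056,34.508) → (105.864,95.910) → (140.147,109.913) → (117.960,49.060) → (84.397,126.638). Open path.

**Shape 2** — `<circle>` circle, stroke `#ff0000` → engrave (S237, F2587). Machine vertices: (200.162,20.788) → (197.162,30.022) → (189.307,35.729) → (179.597,35.729) → (171.742,30.022) → (168.742,20.788) → (171.742,11.554) → (179.597,5.847) → (189.307,5.847) → (197.162,11.554) → (200.162,20.788). Closed: final G1 returns to the first vertex.

**Shape 3** — `<polyline>` open polyline, stroke `#ff0000` → engrave (S237, F2587). Machine vertices: (275.716,132.397) → (167.404,131.305) → (121.435,38.372). Open path.

G21
G90
G0 X131.250 Y17.499
M3 S237
G1 X188.056 Y34.508 F2587
G1 X105.864 Y95.910
G1 X140.147 Y109.913
G1 X117.960 Y49.060
G1 X84.397 Y126.638
M5
G0 X200.162 Y20.788
M3 S237
G1 X197.162 Y30.022 F2587
G1 X189.307 Y35.729
G1 X179.597 Y35.729
G1 X171.742 Y30.022
G1 X168.742 Y20.788
G1 X171.742 Y11.554
G1 X179.597 Y5.847
G1 X189.307 Y5.847
G1 X197.162 Y11.554
G1 X200.162 Y20.788
M5
G0 X275.716 Y132.397
M3 S237
G1 X167.404 Y131.305 F2587
G1 X121.435 Y38.372
M5
G0 X0.000 Y0.000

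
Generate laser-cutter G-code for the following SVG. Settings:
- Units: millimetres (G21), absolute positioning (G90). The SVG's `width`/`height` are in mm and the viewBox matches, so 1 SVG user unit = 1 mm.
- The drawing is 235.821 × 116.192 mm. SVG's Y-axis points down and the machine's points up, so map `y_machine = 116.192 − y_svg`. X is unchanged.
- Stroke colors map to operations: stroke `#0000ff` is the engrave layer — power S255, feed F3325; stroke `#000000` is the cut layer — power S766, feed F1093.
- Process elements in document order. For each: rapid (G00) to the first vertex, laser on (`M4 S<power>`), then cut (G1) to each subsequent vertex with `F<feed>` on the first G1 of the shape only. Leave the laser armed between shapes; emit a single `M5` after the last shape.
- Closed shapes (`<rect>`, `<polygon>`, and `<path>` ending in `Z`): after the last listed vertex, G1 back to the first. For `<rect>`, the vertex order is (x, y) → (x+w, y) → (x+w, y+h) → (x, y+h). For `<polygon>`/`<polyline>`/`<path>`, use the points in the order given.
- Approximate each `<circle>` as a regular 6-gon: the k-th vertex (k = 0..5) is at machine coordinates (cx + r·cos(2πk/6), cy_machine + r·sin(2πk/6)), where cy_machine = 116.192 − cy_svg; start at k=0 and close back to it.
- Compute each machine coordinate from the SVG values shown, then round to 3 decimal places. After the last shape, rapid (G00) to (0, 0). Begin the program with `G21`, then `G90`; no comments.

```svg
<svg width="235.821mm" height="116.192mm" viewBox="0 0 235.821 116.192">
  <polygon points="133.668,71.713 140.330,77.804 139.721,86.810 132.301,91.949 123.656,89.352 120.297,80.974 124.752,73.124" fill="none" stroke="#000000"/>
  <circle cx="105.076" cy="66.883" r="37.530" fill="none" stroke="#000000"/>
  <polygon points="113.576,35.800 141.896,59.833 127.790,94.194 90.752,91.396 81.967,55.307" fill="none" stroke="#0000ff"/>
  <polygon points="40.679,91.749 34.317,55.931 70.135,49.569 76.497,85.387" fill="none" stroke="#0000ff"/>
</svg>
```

G21
G90
G00 X133.668 Y44.479
M4 S766
G1 X140.330 Y38.388 F1093
G1 X139.721 Y29.382
G1 X132.301 Y24.243
G1 X123.656 Y26.840
G1 X120.297 Y35.218
G1 X124.752 Y43.068
G1 X133.668 Y44.479
G00 X142.606 Y49.309
M4 S766
G1 X123.841 Y81.811 F1093
G1 X86.311 Y81.811
G1 X67.546 Y49.309
G1 X86.311 Y16.807
G1 X123.841 Y16.807
G1 X142.606 Y49.309
G00 X113.576 Y80.392
M4 S255
G1 X141.896 Y56.359 F3325
G1 X127.790 Y21.998
G1 X90.752 Y24.796
G1 X81.967 Y60.885
G1 X113.576 Y80.392
G00 X40.679 Y24.443
M4 S255
G1 X34.317 Y60.261 F3325
G1 X70.135 Y66.623
G1 X76.497 Y30.805
G1 X40.679 Y24.443
M5
G00 X0.000 Y0.000

1 u = 1 mm; y_m = 116.192 − y.

[1] `<polygon>` regular polygon, #000000→cut S766 F1093: (133.668,44.479) → (140.330,38.388) → (139.721,29.382) → (132.301,24.243) → (123.656,26.840) → (120.297,35.218) → (124.752,43.068) → (133.668,44.479) (closed)

[2] `<circle>` circle, #000000→cut S766 F1093: (142.606,49.309) → (123.841,81.811) → (86.311,81.811) → (67.546,49.309) → (86.311,16.807) → (123.841,16.807) → (142.606,49.309) (closed)

[3] `<polygon>` regular polygon, #0000ff→engrave S255 F3325: (113.576,80.392) → (141.896,56.359) → (127.790,21.998) → (90.752,24.796) → (81.967,60.885) → (113.576,80.392) (closed)

[4] `<polygon>` regular polygon, #0000ff→engrave S255 F3325: (40.679,24.443) → (34.317,60.261) → (70.135,66.623) → (76.497,30.805) → (40.679,24.443) (closed)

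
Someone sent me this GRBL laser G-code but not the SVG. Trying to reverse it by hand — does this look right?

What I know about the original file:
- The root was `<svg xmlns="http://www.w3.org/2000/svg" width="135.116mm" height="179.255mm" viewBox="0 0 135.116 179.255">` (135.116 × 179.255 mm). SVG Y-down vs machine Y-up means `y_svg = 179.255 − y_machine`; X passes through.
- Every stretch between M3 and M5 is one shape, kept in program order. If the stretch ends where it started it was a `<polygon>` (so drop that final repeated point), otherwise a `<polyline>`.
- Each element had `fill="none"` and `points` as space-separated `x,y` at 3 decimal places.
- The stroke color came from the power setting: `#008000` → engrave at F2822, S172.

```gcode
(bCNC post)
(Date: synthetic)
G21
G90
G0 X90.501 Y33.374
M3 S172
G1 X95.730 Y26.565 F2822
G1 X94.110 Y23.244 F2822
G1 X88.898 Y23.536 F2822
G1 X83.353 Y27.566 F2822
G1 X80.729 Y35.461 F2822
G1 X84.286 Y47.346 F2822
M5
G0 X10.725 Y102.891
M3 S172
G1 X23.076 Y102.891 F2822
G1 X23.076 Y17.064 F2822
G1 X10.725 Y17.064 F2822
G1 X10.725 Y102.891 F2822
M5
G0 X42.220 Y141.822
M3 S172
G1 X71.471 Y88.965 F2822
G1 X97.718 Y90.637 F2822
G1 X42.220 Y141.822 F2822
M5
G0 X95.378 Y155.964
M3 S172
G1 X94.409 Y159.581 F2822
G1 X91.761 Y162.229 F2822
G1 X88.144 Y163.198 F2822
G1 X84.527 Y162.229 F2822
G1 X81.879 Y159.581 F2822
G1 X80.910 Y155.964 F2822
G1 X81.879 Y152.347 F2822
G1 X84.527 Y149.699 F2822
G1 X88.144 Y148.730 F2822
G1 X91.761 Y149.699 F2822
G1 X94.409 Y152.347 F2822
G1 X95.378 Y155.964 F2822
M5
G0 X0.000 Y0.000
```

Machine Y-up, SVG Y-down with viewBox height 179.255, so y_svg = 179.255 − y_machine; X carries over. Every run uses S172, so all elements get stroke `#008000` (engrave).

Run 1: The run is open, so emit a `<polyline>` with points (Y-flipped): 90.501,145.881 95.730,152.690 94.110,156.011 88.898,155.719 83.353,151.689 80.729,143.794 84.286,131.909.

Run 2: The run returns to its start, so emit a `<polygon>` with points (Y-flipped): 10.725,76.364 23.076,76.364 23.076,162.191 10.725,162.191.

Run 3: The run returns to its start, so emit a `<polygon>` with points (Y-flipped): 42.220,37.433 71.471,90.290 97.718,88.618.

Run 4: The run returns to its start, so emit a `<polygon>` with points (Y-flipped): 95.378,23.291 94.409,19.674 91.761,17.026 88.144,16.057 84.527,17.026 81.879,19.674 80.910,23.291 81.879,26.908 84.527,29.556 88.144,30.525 91.761,29.556 94.409,26.908.

<svg xmlns="http://www.w3.org/2000/svg" width="135.116mm" height="179.255mm" viewBox="0 0 135.116 179.255">
  <polyline points="90.501,145.881 95.730,152.690 94.110,156.011 88.898,155.719 83.353,151.689 80.729,143.794 84.286,131.909" fill="none" stroke="#008000"/>
  <polygon points="10.725,76.364 23.076,76.364 23.076,162.191 10.725,162.191" fill="none" stroke="#008000"/>
  <polygon points="42.220,37.433 71.471,90.290 97.718,88.618" fill="none" stroke="#008000"/>
  <polygon points="95.378,23.291 94.409,19.674 91.761,17.026 88.144,16.057 84.527,17.026 81.879,19.674 80.910,23.291 81.879,26.908 84.527,29.556 88.144,30.525 91.761,29.556 94.409,26.908" fill="none" stroke="#008000"/>
</svg>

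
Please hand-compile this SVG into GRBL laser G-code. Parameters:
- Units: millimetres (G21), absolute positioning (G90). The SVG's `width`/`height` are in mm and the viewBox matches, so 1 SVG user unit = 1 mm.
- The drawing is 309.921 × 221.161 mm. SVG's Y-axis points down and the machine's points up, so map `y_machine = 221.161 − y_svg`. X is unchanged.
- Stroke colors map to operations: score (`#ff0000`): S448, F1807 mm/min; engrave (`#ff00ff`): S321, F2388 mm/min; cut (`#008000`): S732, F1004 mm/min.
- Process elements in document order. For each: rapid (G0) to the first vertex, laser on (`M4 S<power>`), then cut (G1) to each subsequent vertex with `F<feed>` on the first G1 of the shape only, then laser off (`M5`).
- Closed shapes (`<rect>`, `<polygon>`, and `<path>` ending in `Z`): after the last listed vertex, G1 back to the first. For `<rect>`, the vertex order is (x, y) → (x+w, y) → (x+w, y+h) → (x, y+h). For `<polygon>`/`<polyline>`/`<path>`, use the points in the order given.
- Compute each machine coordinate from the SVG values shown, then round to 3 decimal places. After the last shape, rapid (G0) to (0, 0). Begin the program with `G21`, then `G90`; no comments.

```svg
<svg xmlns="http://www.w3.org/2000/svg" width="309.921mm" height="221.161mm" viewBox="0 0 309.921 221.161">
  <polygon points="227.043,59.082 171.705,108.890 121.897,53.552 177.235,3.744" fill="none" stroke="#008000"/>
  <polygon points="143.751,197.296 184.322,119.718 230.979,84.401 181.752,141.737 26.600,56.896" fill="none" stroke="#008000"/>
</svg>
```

1 u = 1 mm; y_m = 221.161 − y.

[1] `<polygon>` regular polygon, #008000→cut S732 F1004: (227.043,162.079) → (171.705,112.271) → (121.897,167.609) → (177.235,217.417) → (227.043,162.079) (closed)

[2] `<polygon>` closed polygon, #008000→cut S732 F1004: (143.751,23.865) → (184.322,101.443) → (230.979,136.760) → (181.752,79.424) → (26.600,164.265) → (143.751,23.865) (closed)

G21
G90
G0 X227.043 Y162.079
M4 S732
G1 X171.705 Y112.271 F1004
G1 X121.897 Y167.609
G1 X177.235 Y217.417
G1 X227.043 Y162.079
M5
G0 X143.751 Y23.865
M4 S732
G1 X184.322 Y101.443 F1004
G1 X230.979 Y136.760
G1 X181.752 Y79.424
G1 X26.600 Y164.265
G1 X143.751 Y23.865
M5
G0 X0.000 Y0.000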